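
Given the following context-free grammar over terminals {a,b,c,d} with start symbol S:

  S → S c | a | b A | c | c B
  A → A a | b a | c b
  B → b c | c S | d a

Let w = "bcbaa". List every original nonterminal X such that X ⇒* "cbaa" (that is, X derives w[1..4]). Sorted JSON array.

Convert to CNF:
  S -> S T2 | T1 A | T2 B | a | c
  A -> A T0 | T1 T0 | T2 T1
  B -> T1 T2 | T2 S | T3 T0
  T0 -> a
  T1 -> b
  T2 -> c
  T3 -> d

CYK table (by increasing span) — only the sub-triangle for w[1..4]:
  T[1,1] 'c' = {S,T2}  orig:{S}
  T[2,2] 'b' = {T1}  orig:{}
  T[3,3] 'a' = {S,T0}  orig:{S}
  T[4,4] 'a' = {S,T0}  orig:{S}
  T[1,2] 'cb' = {A}
  T[2,3] 'ba' = {A}
  T[3,4] 'aa' = ∅
  T[1,3] 'cba' = {A}
  T[2,4] 'baa' = {A}
  T[1,4] 'cbaa' = {A}

Original NTs in T[1,4] deriving "cbaa": ["A"]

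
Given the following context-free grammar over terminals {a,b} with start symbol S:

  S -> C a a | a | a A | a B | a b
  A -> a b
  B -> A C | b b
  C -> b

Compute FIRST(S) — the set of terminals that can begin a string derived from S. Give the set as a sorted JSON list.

Compute FIRST by fixpoint:
[1]
  A via A→a b: +{a}
  B via B→A C: +{a}
  B via B→b b: +{b}
  C via C→b: +{b}
  S via S→C a a: +{b}
  S via S→a: +{a}
  FIRST(S)={a,b}  FIRST(A)={a}  FIRST(B)={a,b}  FIRST(C)={b}
[2] done
  FIRST(S)={a,b}  FIRST(A)={a}  FIRST(B)={a,b}  FIRST(C)={b}

FIRST(S) = ["a", "b"]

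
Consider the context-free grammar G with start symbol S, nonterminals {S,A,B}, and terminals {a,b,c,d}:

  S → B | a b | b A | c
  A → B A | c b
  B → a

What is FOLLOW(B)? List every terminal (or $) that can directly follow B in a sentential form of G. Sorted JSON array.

FIRST iteration:
[1]
  A via A→c b: +{c}
  B via B→a: +{a}
  S via S→B: +{a}
  S via S→b A: +{b}
  S via S→c: +{c}
  FIRST[S]={a,b,c}  FIRST[A]={c}  FIRST[B]={a}
[2]
  A via A→B A: +{a}
  FIRST[S]={a,b,c}  FIRST[A]={a,c}  FIRST[B]={a}
[3] — fixpoint
  FIRST[S]={a,b,c}  FIRST[A]={a,c}  FIRST[B]={a}

Compute FOLLOW by fixpoint:
seed FOLLOW(S) with $
iter 1:
  A→B A: FOLLOW(B) ⊇ FIRST(A) = {a,c}; new: +{a,c}
  S→B: FOLLOW(B) ⊇ FOLLOW(S) ⊇ {$}; new: +{$}
  S→b A: FOLLOW(A) ⊇ FOLLOW(S) ⊇ {$}; new: +{$}
  S: {$}  A: {$}  B: {$,a,c}
iter 2: done
  S: {$}  A: {$}  B: {$,a,c}

FOLLOW(B) = ["$", "a", "c"]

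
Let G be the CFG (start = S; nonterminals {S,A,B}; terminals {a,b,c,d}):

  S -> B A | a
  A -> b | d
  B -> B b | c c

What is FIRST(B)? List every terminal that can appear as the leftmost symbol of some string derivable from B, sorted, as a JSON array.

FIRST iteration:
pass 1:
  A via A→b: +{b}
  A via A→d: +{d}
  B via B→c c: +{c}
  S via S→B A: +{c}
  S via S→a: +{a}
  FIRST(S)={a,c}  FIRST(A)={b,d}  FIRST(B)={c}
pass 2: — fixpoint
  FIRST(S)={a,c}  FIRST(A)={b,d}  FIRST(B)={c}

FIRST(B) = ["c"]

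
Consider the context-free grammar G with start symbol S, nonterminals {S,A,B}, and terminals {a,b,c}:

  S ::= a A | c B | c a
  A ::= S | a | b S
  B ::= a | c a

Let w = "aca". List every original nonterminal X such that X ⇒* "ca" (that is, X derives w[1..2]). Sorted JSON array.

Convert to CNF:
  S -> T0 A | T2 B | T2 T0
  A -> T0 A | T1 S | T2 B | T2 T0 | a
  B -> T2 T0 | a
  T0 -> a
  T1 -> b
  T2 -> c

CYK table (by increasing span) — only the sub-triangle for w[1..2]:
  [1..1]={T2}  "c"  orig:{}
  [2..2]={A,B,T0}  "a"  orig:{A,B}
  [1..2]={A,B,S}  "ca"

Original NTs in T[1,2] deriving "ca": ["A", "B", "S"]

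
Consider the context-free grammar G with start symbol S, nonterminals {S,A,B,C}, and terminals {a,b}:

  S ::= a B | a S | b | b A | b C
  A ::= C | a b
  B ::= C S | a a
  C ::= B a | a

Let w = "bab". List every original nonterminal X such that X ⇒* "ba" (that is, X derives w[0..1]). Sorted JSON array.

CNF form of G:
  S -> T0 B | T0 S | T1 A | T1 C | b
  A -> B T0 | T0 T1 | a
  B -> C S | T0 T0
  C -> B T0 | a
  T0 -> a
  T1 -> b

CYK fill (cells [i..j] with 0 ≤ i ≤ j ≤ 1 only):
  T[0,0] 'b' = {S,T1}  orig:{S}
  T[1,1] 'a' = {A,C,T0}  orig:{A,C}
  T[0,1] 'ba' = {S}

Original NTs in T[0,1] deriving "ba": ["S"]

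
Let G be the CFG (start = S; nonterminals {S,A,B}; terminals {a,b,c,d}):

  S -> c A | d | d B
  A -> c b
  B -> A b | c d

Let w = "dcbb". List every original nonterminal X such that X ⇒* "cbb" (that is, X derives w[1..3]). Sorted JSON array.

Convert to CNF:
  S -> T0 A | T2 B | d
  A -> T0 T1
  B -> A T1 | T0 T2
  T0 -> c
  T1 -> b
  T2 -> d

CYK table (by increasing span) — only the sub-triangle for w[1..3]:
  T[1,1] 'c' = {T0}  orig:{}
  T[2,2] 'b' = {T1}  orig:{}
  T[3,3] 'b' = {T1}  orig:{}
  T[1,2] 'cb' = {A}
  T[2,3] 'bb' = ∅
  T[1,3] 'cbb' = {B}

Original NTs in T[1,3] deriving "cbb": ["B"]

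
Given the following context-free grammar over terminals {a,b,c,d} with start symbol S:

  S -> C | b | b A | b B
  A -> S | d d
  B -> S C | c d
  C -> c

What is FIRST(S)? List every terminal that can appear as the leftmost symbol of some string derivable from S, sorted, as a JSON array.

FIRST iteration:
pass 1:
  A via A→d d: +{d}
  B via B→c d: +{c}
  C via C→c: +{c}
  S via S→C: +{c}
  S via S→b: +{b}
  FIRST(S)={b,c}  FIRST(A)={d}  FIRST(B)={c}  FIRST(C)={c}
pass 2:
  A via A→S: +{b,c}
  B via B→S C: +{b}
  FIRST(S)={b,c}  FIRST(A)={b,c,d}  FIRST(B)={b,c}  FIRST(C)={c}
pass 3: done
  FIRST(S)={b,c}  FIRST(A)={b,c,d}  FIRST(B)={b,c}  FIRST(C)={c}

FIRST(S) = ["b", "c"]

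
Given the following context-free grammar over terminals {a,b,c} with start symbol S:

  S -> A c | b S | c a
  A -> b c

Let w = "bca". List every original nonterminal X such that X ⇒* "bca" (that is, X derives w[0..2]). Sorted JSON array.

Convert to CNF:
  S -> A T1 | T0 S | T1 T2
  A -> T0 T1
  T0 -> b
  T1 -> c
  T2 -> a

CYK table (by increasing span) — only the sub-triangle for w[0..2]:
  [0..0]={T0}  "b"  orig:{}
  [1..1]={T1}  "c"  orig:{}
  [2..2]={T2}  "a"  orig:{}
  [0..1]={A}  "bc"
  [1..2]={S}  "ca"
  [0..2]={S}  "bca"

Original NTs in T[0,2] deriving "bca": ["S"]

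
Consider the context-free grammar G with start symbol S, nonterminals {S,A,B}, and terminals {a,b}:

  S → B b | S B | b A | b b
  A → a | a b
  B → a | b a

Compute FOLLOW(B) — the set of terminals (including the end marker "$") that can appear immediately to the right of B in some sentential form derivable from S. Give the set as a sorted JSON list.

FIRST iteration:
iter 1:
  A via A→a: +{a}
  B via B→a: +{a}
  B via B→b a: +{b}
  S via S→B b: +{a,b}
  S: {a,b}  A: {a}  B: {a,b}
iter 2: — fixpoint
  S: {a,b}  A: {a}  B: {a,b}

Compute FOLLOW by fixpoint:
FOLLOW(S) := {$}
pass 1:
  S→B b: FOLLOW(B) ⊇ FIRST(b) = {b}; new: +{b}
  S→S B: FOLLOW(S) ⊇ FIRST(B) = {a,b}; new: +{a,b}
  S→S B: FOLLOW(B) ⊇ FOLLOW(S) ⊇ {$,a,b}; new: +{$,a}
  S→b A: FOLLOW(A) ⊇ FOLLOW(S) ⊇ {$,a,b}; new: +{$,a,b}
  S: {$,a,b}  A: {$,a,b}  B: {$,a,b}
pass 2: — fixpoint
  S: {$,a,b}  A: {$,a,b}  B: {$,a,b}

FOLLOW(B) = ["$", "a", "b"]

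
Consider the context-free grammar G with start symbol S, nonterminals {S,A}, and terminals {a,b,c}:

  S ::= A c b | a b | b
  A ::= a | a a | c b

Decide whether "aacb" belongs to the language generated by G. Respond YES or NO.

Convert to CNF:
  S -> A X3 | T0 T2 | b
  A -> T0 T0 | T1 T2 | a
  T0 -> a
  T1 -> c
  T2 -> b
  X3 -> T1 T2

CYK table (by increasing span):
  T[0,0] 'a' = {A,T0}  orig:{A}
  T[1,1] 'a' = {A,T0}  orig:{A}
  T[2,2] 'c' = {T1}  orig:{}
  T[3,3] 'b' = {S,T2}  orig:{S}
  T[0,1] 'aa' = {A}
  T[1,2] 'ac' = ∅
  T[2,3] 'cb' = {A,X3}  orig:{A}
  T[0,2] 'aac' = ∅
  T[1,3] 'acb' = {S}
  T[0,3] 'aacb' = {S}

S ∈ T[0,3] ⇒ YES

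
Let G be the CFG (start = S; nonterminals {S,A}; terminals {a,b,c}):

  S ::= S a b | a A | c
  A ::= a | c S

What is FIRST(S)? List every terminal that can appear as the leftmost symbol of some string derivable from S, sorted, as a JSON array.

FIRST iteration:
iter 1:
  A via A→a: +{a}
  A via A→c S: +{c}
  S via S→a A: +{a}
  S via S→c: +{c}
  FIRST[S]={a,c}  FIRST[A]={a,c}
iter 2: done
  FIRST[S]={a,c}  FIRST[A]={a,c}

FIRST(S) = ["a", "c"]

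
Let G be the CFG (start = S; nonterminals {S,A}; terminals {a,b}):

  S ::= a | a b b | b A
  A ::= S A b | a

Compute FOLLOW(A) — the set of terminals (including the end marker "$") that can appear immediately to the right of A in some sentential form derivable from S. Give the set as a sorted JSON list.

FIRST iteration:
round 1:
  A via A→a: +{a}
  S via S→a: +{a}
  S via S→b A: +{b}
  FIRST(S)={a,b}  FIRST(A)={a}
round 2:
  A via A→S A b: +{b}
  FIRST(S)={a,b}  FIRST(A)={a,b}
round 3: — fixpoint
  FIRST(S)={a,b}  FIRST(A)={a,b}

FOLLOW sets:
seed FOLLOW(S) with $
pass 1:
  A→S A b: FOLLOW(S) ⊇ FIRST(A) = {a,b}; new: +{a,b}
  A→S A b: FOLLOW(A) ⊇ FIRST(b) = {b}; new: +{b}
  S→b A: FOLLOW(A) ⊇ FOLLOW(S) ⊇ {$,a,b}; new: +{$,a}
  S: {$,a,b}  A: {$,a,b}
pass 2: (no change)
  S: {$,a,b}  A: {$,a,b}

FOLLOW(A) = ["$", "a", "b"]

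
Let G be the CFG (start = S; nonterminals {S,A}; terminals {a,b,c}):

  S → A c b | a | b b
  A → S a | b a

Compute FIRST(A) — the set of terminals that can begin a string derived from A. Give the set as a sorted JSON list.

FIRST iteration:
iter 1:
  A via A→b a: +{b}
  S via S→A c b: +{b}
  S via S→a: +{a}
  S: {a,b}  A: {b}
iter 2:
  A via A→S a: +{a}
  S: {a,b}  A: {a,b}
iter 3: done
  S: {a,b}  A: {a,b}

FIRST(A) = ["a", "b"]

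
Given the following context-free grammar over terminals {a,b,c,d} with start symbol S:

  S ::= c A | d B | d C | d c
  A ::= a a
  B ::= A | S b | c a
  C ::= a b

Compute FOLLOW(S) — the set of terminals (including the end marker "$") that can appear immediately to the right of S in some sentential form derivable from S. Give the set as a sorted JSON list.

FIRST iteration:
round 1:
  A via A→a a: +{a}
  B via B→A: +{a}
  B via B→c a: +{c}
  C via C→a b: +{a}
  S via S→c A: +{c}
  S via S→d B: +{d}
  S: {c,d}  A: {a}  B: {a,c}  C: {a}
round 2:
  B via B→S b: +{d}
  S: {c,d}  A: {a}  B: {a,c,d}  C: {a}
round 3: (no change)
  S: {c,d}  A: {a}  B: {a,c,d}  C: {a}

FOLLOW iteration:
initialize: $ ∈ FOLLOW(S)
[1]
  B→S b: FOLLOW(S) ⊇ FIRST(b) = {b}; new: +{b}
  S→c A: FOLLOW(A) ⊇ FOLLOW(S) ⊇ {$,b}; new: +{$,b}
  S→d B: FOLLOW(B) ⊇ FOLLOW(S) ⊇ {$,b}; new: +{$,b}
  S→d C: FOLLOW(C) ⊇ FOLLOW(S) ⊇ {$,b}; new: +{$,b}
  S: {$,b}  A: {$,b}  B: {$,b}  C: {$,b}
[2] (stable)
  S: {$,b}  A: {$,b}  B: {$,b}  C: {$,b}

FOLLOW(S) = ["$", "b"]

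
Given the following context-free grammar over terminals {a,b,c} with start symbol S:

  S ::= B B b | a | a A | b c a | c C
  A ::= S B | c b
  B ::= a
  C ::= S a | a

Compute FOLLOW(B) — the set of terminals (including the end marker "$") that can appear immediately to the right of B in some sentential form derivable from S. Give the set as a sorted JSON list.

FIRST sets, iterate to fixpoint:
[1]
  A via A→c b: +{c}
  B via B→a: +{a}
  C via C→a: +{a}
  S via S→B B b: +{a}
  S via S→b c a: +{b}
  S via S→c C: +{c}
  FIRST[S]={a,b,c}  FIRST[A]={c}  FIRST[B]={a}  FIRST[C]={a}
[2]
  A via A→S B: +{a,b}
  C via C→S a: +{b,c}
  FIRST[S]={a,b,c}  FIRST[A]={a,b,c}  FIRST[B]={a}  FIRST[C]={a,b,c}
[3] (no change)
  FIRST[S]={a,b,c}  FIRST[A]={a,b,c}  FIRST[B]={a}  FIRST[C]={a,b,c}

FOLLOW sets:
initialize: $ ∈ FOLLOW(S)
round 1:
  A→S B: FOLLOW(S) ⊇ FIRST(B) = {a}; new: +{a}
  S→B B b: FOLLOW(B) ⊇ FIRST(B) = {a}; new: +{a}
  S→B B b: FOLLOW(B) ⊇ FIRST(b) = {b}; new: +{b}
  S→a A: FOLLOW(A) ⊇ FOLLOW(S) ⊇ {$,a}; new: +{$,a}
  S→c C: FOLLOW(C) ⊇ FOLLOW(S) ⊇ {$,a}; new: +{$,a}
  FOLLOW(S)={$,a}  FOLLOW(A)={$,a}  FOLLOW(B)={a,b}  FOLLOW(C)={$,a}
round 2:
  A→S B: FOLLOW(B) ⊇ FOLLOW(A) ⊇ {$,a}; new: +{$}
  FOLLOW(S)={$,a}  FOLLOW(A)={$,a}  FOLLOW(B)={$,a,b}  FOLLOW(C)={$,a}
round 3: done
  FOLLOW(S)={$,a}  FOLLOW(A)={$,a}  FOLLOW(B)={$,a,b}  FOLLOW(C)={$,a}

FOLLOW(B) = ["$", "a", "b"]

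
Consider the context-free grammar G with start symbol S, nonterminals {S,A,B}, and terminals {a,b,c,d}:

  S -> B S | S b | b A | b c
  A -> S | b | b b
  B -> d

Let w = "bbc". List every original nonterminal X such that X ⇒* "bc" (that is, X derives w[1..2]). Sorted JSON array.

Convert to CNF:
  S -> B S | S T0 | T0 A | T0 T1
  A -> B S | S T0 | T0 A | T0 T0 | T0 T1 | b
  B -> d
  T0 -> b
  T1 -> c

Fill CYK table bottom-up, restricted to cells inside w[1..2]:
  cell(1,1) b: {A,T0}  orig:{A}
  cell(2,2) c: {T1}  orig:{}
  cell(1,2) bc: {A,S}

Original NTs in T[1,2] deriving "bc": ["A", "S"]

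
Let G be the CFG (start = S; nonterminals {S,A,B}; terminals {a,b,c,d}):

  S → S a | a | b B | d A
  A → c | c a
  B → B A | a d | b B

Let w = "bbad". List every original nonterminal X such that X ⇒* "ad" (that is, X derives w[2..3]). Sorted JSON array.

Convert to CNF:
  S -> S T1 | T2 A | T3 B | a
  A -> T0 T1 | c
  B -> B A | T1 T2 | T3 B
  T0 -> c
  T1 -> a
  T2 -> d
  T3 -> b

Fill CYK table bottom-up — only the sub-triangle for w[2..3]:
  [2..2]={S,T1}  "a"  orig:{S}
  [3..3]={T2}  "d"  orig:{}
  [2..3]={B}  "ad"

Original NTs in T[2,3] deriving "ad": ["B"]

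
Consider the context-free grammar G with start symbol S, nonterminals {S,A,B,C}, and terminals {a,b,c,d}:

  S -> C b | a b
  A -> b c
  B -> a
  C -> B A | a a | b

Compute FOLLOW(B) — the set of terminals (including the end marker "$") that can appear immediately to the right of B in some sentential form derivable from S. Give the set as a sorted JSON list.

Compute FIRST by fixpoint:
iter 1:
  A via A→b c: +{b}
  B via B→a: +{a}
  C via C→B A: +{a}
  C via C→b: +{b}
  S via S→C b: +{a,b}
  FIRST[S]={a,b}  FIRST[A]={b}  FIRST[B]={a}  FIRST[C]={a,b}
iter 2: (no change)
  FIRST[S]={a,b}  FIRST[A]={b}  FIRST[B]={a}  FIRST[C]={a,b}

FOLLOW sets:
FOLLOW(S) := {$}
pass 1:
  C→B A: FOLLOW(B) ⊇ FIRST(A) = {b}; new: +{b}
  S→C b: FOLLOW(C) ⊇ FIRST(b) = {b}; new: +{b}
  FOLLOW[S]={$}  FOLLOW[A]={}  FOLLOW[B]={b}  FOLLOW[C]={b}
pass 2:
  C→B A: FOLLOW(A) ⊇ FOLLOW(C) ⊇ {b}; new: +{b}
  FOLLOW[S]={$}  FOLLOW[A]={b}  FOLLOW[B]={b}  FOLLOW[C]={b}
pass 3: (stable)
  FOLLOW[S]={$}  FOLLOW[A]={b}  FOLLOW[B]={b}  FOLLOW[C]={b}

FOLLOW(B) = ["b"]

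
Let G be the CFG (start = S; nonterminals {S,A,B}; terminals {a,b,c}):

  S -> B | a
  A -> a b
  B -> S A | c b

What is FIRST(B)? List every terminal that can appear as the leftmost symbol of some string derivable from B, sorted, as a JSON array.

FIRST iteration:
pass 1:
  A via A→a b: +{a}
  B via B→c b: +{c}
  S via S→B: +{c}
  S via S→a: +{a}
  S: {a,c}  A: {a}  B: {c}
pass 2:
  B via B→S A: +{a}
  S: {a,c}  A: {a}  B: {a,c}
pass 3: (stable)
  S: {a,c}  A: {a}  B: {a,c}

FIRST(B) = ["a", "c"]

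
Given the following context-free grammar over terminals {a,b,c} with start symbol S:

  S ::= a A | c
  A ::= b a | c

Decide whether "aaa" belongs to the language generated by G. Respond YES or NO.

Convert to CNF:
  S -> T1 A | c
  A -> T0 T1 | c
  T0 -> b
  T1 -> a

Fill CYK table bottom-up:
  [0..0]={T1}  "a"  orig:{}
  [1..1]={T1}  "a"  orig:{}
  [2..2]={T1}  "a"  orig:{}
  [0..1]=∅  "aa"
  [1..2]=∅  "aa"
  [0..2]=∅  "aaa"

S ∉ T[0,2] ⇒ NO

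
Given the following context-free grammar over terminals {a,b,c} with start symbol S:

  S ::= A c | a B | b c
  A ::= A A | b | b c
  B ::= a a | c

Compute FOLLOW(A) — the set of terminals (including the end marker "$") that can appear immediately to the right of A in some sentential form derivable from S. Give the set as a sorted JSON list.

FIRST sets, iterate to fixpoint:
pass 1:
  A via A→b: +{b}
  B via B→a a: +{a}
  B via B→c: +{c}
  S via S→A c: +{b}
  S via S→a B: +{a}
  FIRST(S)={a,b}  FIRST(A)={b}  FIRST(B)={a,c}
pass 2: done
  FIRST(S)={a,b}  FIRST(A)={b}  FIRST(B)={a,c}

FOLLOW iteration:
FOLLOW(S) := {$}
round 1:
  A→A A: FOLLOW(A) ⊇ FIRST(A) = {b}; new: +{b}
  S→A c: FOLLOW(A) ⊇ FIRST(c) = {c}; new: +{c}
  S→a B: FOLLOW(B) ⊇ FOLLOW(S) ⊇ {$}; new: +{$}
  FOLLOW(S)={$}  FOLLOW(A)={b,c}  FOLLOW(B)={$}
round 2: (stable)
  FOLLOW(S)={$}  FOLLOW(A)={b,c}  FOLLOW(B)={$}

FOLLOW(A) = ["b", "c"]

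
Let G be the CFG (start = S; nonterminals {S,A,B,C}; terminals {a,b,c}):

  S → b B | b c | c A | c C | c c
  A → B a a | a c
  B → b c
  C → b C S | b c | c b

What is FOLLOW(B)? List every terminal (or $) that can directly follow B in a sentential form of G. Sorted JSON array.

FIRST sets, iterate to fixpoint:
[1]
  A via A→a c: +{a}
  B via B→b c: +{b}
  C via C→b C S: +{b}
  C via C→c b: +{c}
  S via S→b B: +{b}
  S via S→c A: +{c}
  S: {b,c}  A: {a}  B: {b}  C: {b,c}
[2]
  A via A→B a a: +{b}
  S: {b,c}  A: {a,b}  B: {b}  C: {b,c}
[3] — fixpoint
  S: {b,c}  A: {a,b}  B: {b}  C: {b,c}

Compute FOLLOW by fixpoint:
FOLLOW(S) := {$}
pass 1:
  A→B a a: FOLLOW(B) ⊇ FIRST(a) = {a}; new: +{a}
  C→b C S: FOLLOW(C) ⊇ FIRST(S) = {b,c}; new: +{b,c}
  C→b C S: FOLLOW(S) ⊇ FOLLOW(C) ⊇ {b,c}; new: +{b,c}
  S→b B: FOLLOW(B) ⊇ FOLLOW(S) ⊇ {$,b,c}; new: +{$,b,c}
  S→c A: FOLLOW(A) ⊇ FOLLOW(S) ⊇ {$,b,c}; new: +{$,b,c}
  S→c C: FOLLOW(C) ⊇ FOLLOW(S) ⊇ {$,b,c}; new: +{$}
  S: {$,b,c}  A: {$,b,c}  B: {$,a,b,c}  C: {$,b,c}
pass 2: (stable)
  S: {$,b,c}  A: {$,b,c}  B: {$,a,b,c}  C: {$,b,c}

FOLLOW(B) = ["$", "a", "b", "c"]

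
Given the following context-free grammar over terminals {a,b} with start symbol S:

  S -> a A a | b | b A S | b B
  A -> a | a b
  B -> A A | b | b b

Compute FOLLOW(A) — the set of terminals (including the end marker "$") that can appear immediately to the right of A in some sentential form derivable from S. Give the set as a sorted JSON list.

FIRST sets, iterate to fixpoint:
[1]
  A via A→a: +{a}
  B via B→A A: +{a}
  B via B→b: +{b}
  S via S→a A a: +{a}
  S via S→b: +{b}
  FIRST[S]={a,b}  FIRST[A]={a}  FIRST[B]={a,b}
[2] done
  FIRST[S]={a,b}  FIRST[A]={a}  FIRST[B]={a,b}

FOLLOW sets:
seed FOLLOW(S) with $
pass 1:
  B→A A: FOLLOW(A) ⊇ FIRST(A) = {a}; new: +{a}
  S→b A S: FOLLOW(A) ⊇ FIRST(S) = {a,b}; new: +{b}
  S→b B: FOLLOW(B) ⊇ FOLLOW(S) ⊇ {$}; new: +{$}
  FOLLOW(S)={$}  FOLLOW(A)={a,b}  FOLLOW(B)={$}
pass 2:
  B→A A: FOLLOW(A) ⊇ FOLLOW(B) ⊇ {$}; new: +{$}
  FOLLOW(S)={$}  FOLLOW(A)={$,a,b}  FOLLOW(B)={$}
pass 3: done
  FOLLOW(S)={$}  FOLLOW(A)={$,a,b}  FOLLOW(B)={$}

FOLLOW(A) = ["$", "a", "b"]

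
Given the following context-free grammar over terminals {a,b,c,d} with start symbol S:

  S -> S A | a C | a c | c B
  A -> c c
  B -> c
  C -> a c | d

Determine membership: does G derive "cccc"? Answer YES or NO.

CNF form of G:
  S -> S A | T0 B | T1 C | T1 T0
  A -> T0 T0
  B -> c
  C -> T1 T0 | d
  T0 -> c
  T1 -> a

CYK table (by increasing span):
  cell(0,0) c: {B,T0}  orig:{B}
  cell(1,1) c: {B,T0}  orig:{B}
  cell(2,2) c: {B,T0}  orig:{B}
  cell(3,3) c: {B,T0}  orig:{B}
  cell(0,1) cc: {A,S}
  cell(1,2) cc: {A,S}
  cell(2,3) cc: {A,S}
  cell(0,2) ccc: ∅
  cell(1,3) ccc: ∅
  cell(0,3) cccc: {S}

S ∈ T[0,3] ⇒ YES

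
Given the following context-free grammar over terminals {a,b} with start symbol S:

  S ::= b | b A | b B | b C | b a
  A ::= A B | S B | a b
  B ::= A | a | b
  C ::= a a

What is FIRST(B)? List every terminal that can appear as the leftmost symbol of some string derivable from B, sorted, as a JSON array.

FIRST iteration:
iter 1:
  A via A→a b: +{a}
  B via B→A: +{a}
  B via B→b: +{b}
  C via C→a a: +{a}
  S via S→b: +{b}
  S: {b}  A: {a}  B: {a,b}  C: {a}
iter 2:
  A via A→S B: +{b}
  S: {b}  A: {a,b}  B: {a,b}  C: {a}
iter 3: — fixpoint
  S: {b}  A: {a,b}  B: {a,b}  C: {a}

FIRST(B) = ["a", "b"]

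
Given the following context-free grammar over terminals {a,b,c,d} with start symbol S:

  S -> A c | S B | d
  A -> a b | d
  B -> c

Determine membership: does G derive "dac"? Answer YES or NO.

CNF form of G:
  S -> A T2 | S B | d
  A -> T0 T1 | d
  B -> c
  T0 -> a
  T1 -> b
  T2 -> c

CYK fill:
  T[0,0] 'd' = {A,S}
  T[1,1] 'a' = {T0}  orig:{}
  T[2,2] 'c' = {B,T2}  orig:{B}
  T[0,1] 'da' = ∅
  T[1,2] 'ac' = ∅
  T[0,2] 'dac' = ∅

S ∉ T[0,2] ⇒ NO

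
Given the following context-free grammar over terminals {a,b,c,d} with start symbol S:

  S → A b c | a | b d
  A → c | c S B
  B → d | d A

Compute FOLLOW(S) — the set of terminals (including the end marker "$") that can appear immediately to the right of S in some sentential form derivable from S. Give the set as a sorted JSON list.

FIRST sets, iterate to fixpoint:
round 1:
  A via A→c: +{c}
  B via B→d: +{d}
  S via S→A b c: +{c}
  S via S→a: +{a}
  S via S→b d: +{b}
  FIRST[S]={a,b,c}  FIRST[A]={c}  FIRST[B]={d}
round 2: done
  FIRST[S]={a,b,c}  FIRST[A]={c}  FIRST[B]={d}

FOLLOW sets:
FOLLOW(S) := {$}
[1]
  A→c S B: FOLLOW(S) ⊇ FIRST(B) = {d}; new: +{d}
  S→A b c: FOLLOW(A) ⊇ FIRST(b) = {b}; new: +{b}
  S: {$,d}  A: {b}  B: {}
[2]
  A→c S B: FOLLOW(B) ⊇ FOLLOW(A) ⊇ {b}; new: +{b}
  S: {$,d}  A: {b}  B: {b}
[3] (stable)
  S: {$,d}  A: {b}  B: {b}

FOLLOW(S) = ["$", "d"]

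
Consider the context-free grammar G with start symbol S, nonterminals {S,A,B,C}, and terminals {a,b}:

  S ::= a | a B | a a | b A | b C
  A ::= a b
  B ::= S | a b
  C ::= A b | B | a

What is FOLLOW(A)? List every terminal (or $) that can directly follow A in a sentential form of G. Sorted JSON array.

FIRST iteration:
iter 1:
  A via A→a b: +{a}
  B via B→a b: +{a}
  C via C→A b: +{a}
  S via S→a: +{a}
  S via S→b A: +{b}
  FIRST(S)={a,b}  FIRST(A)={a}  FIRST(B)={a}  FIRST(C)={a}
iter 2:
  B via B→S: +{b}
  C via C→B: +{b}
  FIRST(S)={a,b}  FIRST(A)={a}  FIRST(B)={a,b}  FIRST(C)={a,b}
iter 3: (stable)
  FIRST(S)={a,b}  FIRST(A)={a}  FIRST(B)={a,b}  FIRST(C)={a,b}

FOLLOW iteration:
FOLLOW(S) := {$}
pass 1:
  C→A b: FOLLOW(A) ⊇ FIRST(b) = {b}; new: +{b}
  S→a B: FOLLOW(B) ⊇ FOLLOW(S) ⊇ {$}; new: +{$}
  S→b A: FOLLOW(A) ⊇ FOLLOW(S) ⊇ {$}; new: +{$}
  S→b C: FOLLOW(C) ⊇ FOLLOW(S) ⊇ {$}; new: +{$}
  S: {$}  A: {$,b}  B: {$}  C: {$}
pass 2: done
  S: {$}  A: {$,b}  B: {$}  C: {$}

FOLLOW(A) = ["$", "b"]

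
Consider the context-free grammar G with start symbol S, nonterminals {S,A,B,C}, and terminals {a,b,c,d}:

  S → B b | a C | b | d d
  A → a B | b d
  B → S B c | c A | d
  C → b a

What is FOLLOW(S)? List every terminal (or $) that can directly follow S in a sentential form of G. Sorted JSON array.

Compute FIRST by fixpoint:
[1]
  A via A→a B: +{a}
  A via A→b d: +{b}
  B via B→c A: +{c}
  B via B→d: +{d}
  C via C→b a: +{b}
  S via S→B b: +{c,d}
  S via S→a C: +{a}
  S via S→b: +{b}
  FIRST[S]={a,b,c,d}  FIRST[A]={a,b}  FIRST[B]={c,d}  FIRST[C]={b}
[2]
  B via B→S B c: +{a,b}
  FIRST[S]={a,b,c,d}  FIRST[A]={a,b}  FIRST[B]={a,b,c,d}  FIRST[C]={b}
[3] (stable)
  FIRST[S]={a,b,c,d}  FIRST[A]={a,b}  FIRST[B]={a,b,c,d}  FIRST[C]={b}

FOLLOW iteration:
seed FOLLOW(S) with $
[1]
  B→S B c: FOLLOW(S) ⊇ FIRST(B) = {a,b,c,d}; new: +{a,b,c,d}
  B→S B c: FOLLOW(B) ⊇ FIRST(c) = {c}; new: +{c}
  B→c A: FOLLOW(A) ⊇ FOLLOW(B) ⊇ {c}; new: +{c}
  S→B b: FOLLOW(B) ⊇ FIRST(b) = {b}; new: +{b}
  S→a C: FOLLOW(C) ⊇ FOLLOW(S) ⊇ {$,a,b,c,d}; new: +{$,a,b,c,d}
  S: {$,a,b,c,d}  A: {c}  B: {b,c}  C: {$,a,b,c,d}
[2]
  B→c A: FOLLOW(A) ⊇ FOLLOW(B) ⊇ {b,c}; new: +{b}
  S: {$,a,b,c,d}  A: {b,c}  B: {b,c}  C: {$,a,b,c,d}
[3] (stable)
  S: {$,a,b,c,d}  A: {b,c}  B: {b,c}  C: {$,a,b,c,d}

FOLLOW(S) = ["$", "a", "b", "c", "d"]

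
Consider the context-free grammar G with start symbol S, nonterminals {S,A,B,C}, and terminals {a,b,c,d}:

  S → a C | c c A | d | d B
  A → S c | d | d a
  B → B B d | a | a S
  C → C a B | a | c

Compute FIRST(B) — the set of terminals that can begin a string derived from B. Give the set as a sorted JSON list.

Compute FIRST by fixpoint:
round 1:
  A via A→d: +{d}
  B via B→a: +{a}
  C via C→a: +{a}
  C via C→c: +{c}
  S via S→a C: +{a}
  S via S→c c A: +{c}
  S via S→d: +{d}
  FIRST(S)={a,c,d}  FIRST(A)={d}  FIRST(B)={a}  FIRST(C)={a,c}
round 2:
  A via A→S c: +{a,c}
  FIRST(S)={a,c,d}  FIRST(A)={a,c,d}  FIRST(B)={a}  FIRST(C)={a,c}
round 3: (stable)
  FIRST(S)={a,c,d}  FIRST(A)={a,c,d}  FIRST(B)={a}  FIRST(C)={a,c}

FIRST(B) = ["a"]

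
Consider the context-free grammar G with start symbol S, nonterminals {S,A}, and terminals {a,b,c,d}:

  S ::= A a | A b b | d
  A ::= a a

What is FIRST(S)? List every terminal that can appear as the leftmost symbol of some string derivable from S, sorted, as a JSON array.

FIRST iteration:
round 1:
  A via A→a a: +{a}
  S via S→A a: +{a}
  S via S→d: +{d}
  S: {a,d}  A: {a}
round 2: — fixpoint
  S: {a,d}  A: {a}

FIRST(S) = ["a", "d"]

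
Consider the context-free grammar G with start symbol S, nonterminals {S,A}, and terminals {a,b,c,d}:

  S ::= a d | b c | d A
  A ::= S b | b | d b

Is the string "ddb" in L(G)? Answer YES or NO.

Convert to CNF:
  S -> T0 T3 | T1 A | T2 T1
  A -> S T0 | T1 T0 | b
  T0 -> b
  T1 -> d
  T2 -> a
  T3 -> c

CYK fill:
  [0..0]={T1}  "d"  orig:{}
  [1..1]={T1}  "d"  orig:{}
  [2..2]={A,T0}  "b"  orig:{A}
  [0..1]=∅  "dd"
  [1..2]={A,S}  "db"
  [0..2]={S}  "ddb"

S ∈ T[0,2] ⇒ YES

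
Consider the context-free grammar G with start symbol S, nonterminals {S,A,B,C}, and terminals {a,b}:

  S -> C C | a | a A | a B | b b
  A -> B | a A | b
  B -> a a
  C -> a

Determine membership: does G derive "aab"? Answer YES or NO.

Convert to CNF:
  S -> C C | T0 A | T0 B | T1 T1 | a
  A -> T0 A | T0 T0 | b
  B -> T0 T0
  C -> a
  T0 -> a
  T1 -> b

CYK fill:
  T[0,0] 'a' = {C,S,T0}  orig:{C,S}
  T[1,1] 'a' = {C,S,T0}  orig:{C,S}
  T[2,2] 'b' = {A,T1}  orig:{A}
  T[0,1] 'aa' = {A,B,S}
  T[1,2] 'ab' = {A,S}
  T[0,2] 'aab' = {A,S}

S ∈ T[0,2] ⇒ YES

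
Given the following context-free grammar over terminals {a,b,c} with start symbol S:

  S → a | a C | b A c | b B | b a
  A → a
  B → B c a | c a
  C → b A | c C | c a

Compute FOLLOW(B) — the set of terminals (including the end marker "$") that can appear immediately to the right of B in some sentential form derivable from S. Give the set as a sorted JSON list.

FIRST iteration:
[1]
  A via A→a: +{a}
  B via B→c a: +{c}
  C via C→b A: +{b}
  C via C→c C: +{c}
  S via S→a: +{a}
  S via S→b A c: +{b}
  FIRST[S]={a,b}  FIRST[A]={a}  FIRST[B]={c}  FIRST[C]={b,c}
[2] — fixpoint
  FIRST[S]={a,b}  FIRST[A]={a}  FIRST[B]={c}  FIRST[C]={b,c}

FOLLOW iteration:
seed FOLLOW(S) with $
[1]
  B→B c a: FOLLOW(B) ⊇ FIRST(c) = {c}; new: +{c}
  S→a C: FOLLOW(C) ⊇ FOLLOW(S) ⊇ {$}; new: +{$}
  S→b A c: FOLLOW(A) ⊇ FIRST(c) = {c}; new: +{c}
  S→b B: FOLLOW(B) ⊇ FOLLOW(S) ⊇ {$}; new: +{$}
  FOLLOW[S]={$}  FOLLOW[A]={c}  FOLLOW[B]={$,c}  FOLLOW[C]={$}
[2]
  C→b A: FOLLOW(A) ⊇ FOLLOW(C) ⊇ {$}; new: +{$}
  FOLLOW[S]={$}  FOLLOW[A]={$,c}  FOLLOW[B]={$,c}  FOLLOW[C]={$}
[3] — fixpoint
  FOLLOW[S]={$}  FOLLOW[A]={$,c}  FOLLOW[B]={$,c}  FOLLOW[C]={$}

FOLLOW(B) = ["$", "c"]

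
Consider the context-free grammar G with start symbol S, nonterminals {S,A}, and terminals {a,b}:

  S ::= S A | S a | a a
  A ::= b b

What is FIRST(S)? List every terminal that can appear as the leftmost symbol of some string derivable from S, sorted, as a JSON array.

FIRST iteration:
[1]
  A via A→b b: +{b}
  S via S→a a: +{a}
  FIRST(S)={a}  FIRST(A)={b}
[2] (stable)
  FIRST(S)={a}  FIRST(A)={b}

FIRST(S) = ["a"]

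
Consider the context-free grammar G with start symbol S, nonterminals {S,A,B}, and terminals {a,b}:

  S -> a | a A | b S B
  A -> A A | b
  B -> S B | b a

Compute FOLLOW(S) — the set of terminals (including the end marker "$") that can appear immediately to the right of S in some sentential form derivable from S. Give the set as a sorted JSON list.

FIRST sets, iterate to fixpoint:
[1]
  A via A→b: +{b}
  B via B→b a: +{b}
  S via S→a: +{a}
  S via S→b S B: +{b}
  S: {a,b}  A: {b}  B: {b}
[2]
  B via B→S B: +{a}
  S: {a,b}  A: {b}  B: {a,b}
[3] — fixpoint
  S: {a,b}  A: {b}  B: {a,b}

Compute FOLLOW by fixpoint:
seed FOLLOW(S) with $
[1]
  A→A A: FOLLOW(A) ⊇ FIRST(A) = {b}; new: +{b}
  B→S B: FOLLOW(S) ⊇ FIRST(B) = {a,b}; new: +{a,b}
  S→a A: FOLLOW(A) ⊇ FOLLOW(S) ⊇ {$,a,b}; new: +{$,a}
  S→b S B: FOLLOW(B) ⊇ FOLLOW(S) ⊇ {$,a,b}; new: +{$,a,b}
  FOLLOW[S]={$,a,b}  FOLLOW[A]={$,a,b}  FOLLOW[B]={$,a,b}
[2] (no change)
  FOLLOW[S]={$,a,b}  FOLLOW[A]={$,a,b}  FOLLOW[B]={$,a,b}

FOLLOW(S) = ["$", "a", "b"]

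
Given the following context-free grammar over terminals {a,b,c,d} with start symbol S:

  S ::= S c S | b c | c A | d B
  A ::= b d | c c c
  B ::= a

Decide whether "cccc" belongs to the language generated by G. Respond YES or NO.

Convert to CNF:
  S -> S X4 | T0 T2 | T1 B | T2 A
  A -> T0 T1 | T2 X3
  B -> a
  T0 -> b
  T1 -> d
  T2 -> c
  X3 -> T2 T2
  X4 -> T2 S

Fill CYK table bottom-up:
  [0..0]={T2}  "c"  orig:{}
  [1..1]={T2}  "c"  orig:{}
  [2..2]={T2}  "c"  orig:{}
  [3..3]={T2}  "c"  orig:{}
  [0..1]={X3}  "cc"  orig:{}
  [1..2]={X3}  "cc"  orig:{}
  [2..3]={X3}  "cc"  orig:{}
  [0..2]={A}  "ccc"
  [1..3]={A}  "ccc"
  [0..3]={S}  "cccc"

S ∈ T[0,3] ⇒ YES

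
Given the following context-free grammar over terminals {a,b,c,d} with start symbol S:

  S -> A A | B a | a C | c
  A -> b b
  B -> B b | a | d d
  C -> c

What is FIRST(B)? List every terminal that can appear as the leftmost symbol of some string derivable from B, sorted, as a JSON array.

Compute FIRST by fixpoint:
iter 1:
  A via A→b b: +{b}
  B via B→a: +{a}
  B via B→d d: +{d}
  C via C→c: +{c}
  S via S→A A: +{b}
  S via S→B a: +{a,d}
  S via S→c: +{c}
  S: {a,b,c,d}  A: {b}  B: {a,d}  C: {c}
iter 2: done
  S: {a,b,c,d}  A: {b}  B: {a,d}  C: {c}

FIRST(B) = ["a", "d"]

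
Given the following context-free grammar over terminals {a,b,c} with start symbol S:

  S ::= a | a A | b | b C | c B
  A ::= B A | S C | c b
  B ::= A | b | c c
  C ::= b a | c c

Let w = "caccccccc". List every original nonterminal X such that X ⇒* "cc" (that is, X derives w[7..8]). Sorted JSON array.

CNF form of G:
  S -> T0 B | T1 C | T2 A | a | b
  A -> B A | S C | T0 T1
  B -> B A | S C | T0 T0 | T0 T1 | b
  C -> T0 T0 | T1 T2
  T0 -> c
  T1 -> b
  T2 -> a

Fill CYK table bottom-up, restricted to cells inside w[7..8]:
  cell(7,7) c: {T0}  orig:{}
  cell(8,8) c: {T0}  orig:{}
  cell(7,8) cc: {B,C}

Original NTs in T[7,8] deriving "cc": ["B", "C"]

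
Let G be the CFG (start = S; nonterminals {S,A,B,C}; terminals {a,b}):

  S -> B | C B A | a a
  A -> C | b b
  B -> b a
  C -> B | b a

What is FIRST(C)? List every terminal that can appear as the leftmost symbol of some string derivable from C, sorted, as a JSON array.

FIRST sets, iterate to fixpoint:
round 1:
  A via A→b b: +{b}
  B via B→b a: +{b}
  C via C→B: +{b}
  S via S→B: +{b}
  S via S→a a: +{a}
  S: {a,b}  A: {b}  B: {b}  C: {b}
round 2: — fixpoint
  S: {a,b}  A: {b}  B: {b}  C: {b}

FIRST(C) = ["b"]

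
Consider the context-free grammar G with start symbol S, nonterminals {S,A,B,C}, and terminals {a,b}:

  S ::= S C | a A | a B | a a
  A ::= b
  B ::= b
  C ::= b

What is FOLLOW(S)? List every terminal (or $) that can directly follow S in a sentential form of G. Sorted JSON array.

Compute FIRST by fixpoint:
round 1:
  A via A→b: +{b}
  B via B→b: +{b}
  C via C→b: +{b}
  S via S→a A: +{a}
  FIRST(S)={a}  FIRST(A)={b}  FIRST(B)={b}  FIRST(C)={b}
round 2: (no change)
  FIRST(S)={a}  FIRST(A)={b}  FIRST(B)={b}  FIRST(C)={b}

Compute FOLLOW by fixpoint:
seed FOLLOW(S) with $
iter 1:
  S→S C: FOLLOW(S) ⊇ FIRST(C) = {b}; new: +{b}
  S→S C: FOLLOW(C) ⊇ FOLLOW(S) ⊇ {$,b}; new: +{$,b}
  S→a A: FOLLOW(A) ⊇ FOLLOW(S) ⊇ {$,b}; new: +{$,b}
  S→a B: FOLLOW(B) ⊇ FOLLOW(S) ⊇ {$,b}; new: +{$,b}
  S: {$,b}  A: {$,b}  B: {$,b}  C: {$,b}
iter 2: (stable)
  S: {$,b}  A: {$,b}  B: {$,b}  C: {$,b}

FOLLOW(S) = ["$", "b"]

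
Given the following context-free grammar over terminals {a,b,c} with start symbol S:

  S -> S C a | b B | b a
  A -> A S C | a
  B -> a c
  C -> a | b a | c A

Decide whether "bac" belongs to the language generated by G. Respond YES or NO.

Convert to CNF:
  S -> S X4 | T2 B | T2 T0
  A -> A X3 | a
  B -> T0 T1
  C -> T1 A | T2 T0 | a
  T0 -> a
  T1 -> c
  T2 -> b
  X3 -> S C
  X4 -> C T0

CYK fill:
  T[0,0] 'b' = {T2}  orig:{}
  T[1,1] 'a' = {A,C,T0}  orig:{A,C}
  T[2,2] 'c' = {T1}  orig:{}
  T[0,1] 'ba' = {C,S}
  T[1,2] 'ac' = {B}
  T[0,2] 'bac' = {S}

S ∈ T[0,2] ⇒ YES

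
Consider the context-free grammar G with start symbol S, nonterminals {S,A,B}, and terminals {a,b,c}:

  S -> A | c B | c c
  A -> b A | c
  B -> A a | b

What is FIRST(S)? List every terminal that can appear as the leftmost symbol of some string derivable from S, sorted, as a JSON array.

FIRST sets, iterate to fixpoint:
iter 1:
  A via A→b A: +{b}
  A via A→c: +{c}
  B via B→A a: +{b,c}
  S via S→A: +{b,c}
  FIRST(S)={b,c}  FIRST(A)={b,c}  FIRST(B)={b,c}
iter 2: (stable)
  FIRST(S)={b,c}  FIRST(A)={b,c}  FIRST(B)={b,c}

FIRST(S) = ["b", "c"]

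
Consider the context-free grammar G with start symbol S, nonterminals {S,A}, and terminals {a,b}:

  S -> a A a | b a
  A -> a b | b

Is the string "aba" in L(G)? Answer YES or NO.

Convert to CNF:
  S -> T0 X2 | T1 T0
  A -> T0 T1 | b
  T0 -> a
  T1 -> b
  X2 -> A T0

CYK fill:
  cell(0,0) a: {T0}  orig:{}
  cell(1,1) b: {A,T1}  orig:{A}
  cell(2,2) a: {T0}  orig:{}
  cell(0,1) ab: {A}
  cell(1,2) ba: {S,X2}  orig:{S}
  cell(0,2) aba: {S,X2}  orig:{S}

S ∈ T[0,2] ⇒ YES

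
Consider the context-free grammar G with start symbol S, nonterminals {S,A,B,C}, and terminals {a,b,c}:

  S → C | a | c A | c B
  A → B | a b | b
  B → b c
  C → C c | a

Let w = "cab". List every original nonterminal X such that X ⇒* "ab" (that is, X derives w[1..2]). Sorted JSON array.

Convert to CNF:
  S -> C T2 | T2 A | T2 B | a
  A -> T0 T1 | T1 T2 | b
  B -> T1 T2
  C -> C T2 | a
  T0 -> a
  T1 -> b
  T2 -> c

CYK table (by increasing span) — only the sub-triangle for w[1..2]:
  T[1,1] 'a' = {C,S,T0}  orig:{C,S}
  T[2,2] 'b' = {A,T1}  orig:{A}
  T[1,2] 'ab' = {A}

Original NTs in T[1,2] deriving "ab": ["A"]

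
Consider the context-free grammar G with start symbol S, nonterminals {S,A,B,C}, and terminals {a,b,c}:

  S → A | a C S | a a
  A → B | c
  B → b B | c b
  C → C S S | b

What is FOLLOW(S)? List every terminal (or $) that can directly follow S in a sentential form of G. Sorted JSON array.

FIRST sets, iterate to fixpoint:
iter 1:
  A via A→c: +{c}
  B via B→b B: +{b}
  B via B→c b: +{c}
  C via C→b: +{b}
  S via S→A: +{c}
  S via S→a C S: +{a}
  S: {a,c}  A: {c}  B: {b,c}  C: {b}
iter 2:
  A via A→B: +{b}
  S via S→A: +{b}
  S: {a,b,c}  A: {b,c}  B: {b,c}  C: {b}
iter 3: — fixpoint
  S: {a,b,c}  A: {b,c}  B: {b,c}  C: {b}

Compute FOLLOW by fixpoint:
initialize: $ ∈ FOLLOW(S)
round 1:
  C→C S S: FOLLOW(C) ⊇ FIRST(S) = {a,b,c}; new: +{a,b,c}
  C→C S S: FOLLOW(S) ⊇ FIRST(S) = {a,b,c}; new: +{a,b,c}
  S→A: FOLLOW(A) ⊇ FOLLOW(S) ⊇ {$,a,b,c}; new: +{$,a,b,c}
  FOLLOW(S)={$,a,b,c}  FOLLOW(A)={$,a,b,c}  FOLLOW(B)={}  FOLLOW(C)={a,b,c}
round 2:
  A→B: FOLLOW(B) ⊇ FOLLOW(A) ⊇ {$,a,b,c}; new: +{$,a,b,c}
  FOLLOW(S)={$,a,b,c}  FOLLOW(A)={$,a,b,c}  FOLLOW(B)={$,a,b,c}  FOLLOW(C)={a,b,c}
round 3: (stable)
  FOLLOW(S)={$,a,b,c}  FOLLOW(A)={$,a,b,c}  FOLLOW(B)={$,a,b,c}  FOLLOW(C)={a,b,c}

FOLLOW(S) = ["$", "a", "b", "c"]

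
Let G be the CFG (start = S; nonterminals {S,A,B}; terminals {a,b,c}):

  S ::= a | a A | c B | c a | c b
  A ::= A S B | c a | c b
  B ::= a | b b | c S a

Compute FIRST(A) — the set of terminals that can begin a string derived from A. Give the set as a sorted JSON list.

FIRST sets, iterate to fixpoint:
round 1:
  A via A→c a: +{c}
  B via B→a: +{a}
  B via B→b b: +{b}
  B via B→c S a: +{c}
  S via S→a: +{a}
  S via S→c B: +{c}
  FIRST[S]={a,c}  FIRST[A]={c}  FIRST[B]={a,b,c}
round 2: — fixpoint
  FIRST[S]={a,c}  FIRST[A]={c}  FIRST[B]={a,b,c}

FIRST(A) = ["c"]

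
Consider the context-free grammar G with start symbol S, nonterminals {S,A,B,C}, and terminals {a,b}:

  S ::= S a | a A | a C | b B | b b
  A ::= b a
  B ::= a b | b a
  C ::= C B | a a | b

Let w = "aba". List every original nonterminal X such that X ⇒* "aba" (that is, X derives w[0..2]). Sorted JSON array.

CNF form of G:
  S -> S T1 | T0 B | T0 T0 | T1 A | T1 C
  A -> T0 T1
  B -> T0 T1 | T1 T0
  C -> C B | T1 T1 | b
  T0 -> b
  T1 -> a

Fill CYK table bottom-up, restricted to cells inside w[0..2]:
  [0..0]={T1}  "a"  orig:{}
  [1..1]={C,T0}  "b"  orig:{C}
  [2..2]={T1}  "a"  orig:{}
  [0..1]={B,S}  "ab"
  [1..2]={A,B}  "ba"
  [0..2]={S}  "aba"

Original NTs in T[0,2] deriving "aba": ["S"]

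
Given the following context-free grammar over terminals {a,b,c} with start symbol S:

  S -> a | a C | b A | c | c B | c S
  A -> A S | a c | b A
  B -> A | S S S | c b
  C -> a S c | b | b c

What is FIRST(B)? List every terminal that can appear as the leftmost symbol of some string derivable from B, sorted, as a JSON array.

FIRST iteration:
pass 1:
  A via A→a c: +{a}
  A via A→b A: +{b}
  B via B→A: +{a,b}
  B via B→c b: +{c}
  C via C→a S c: +{a}
  C via C→b: +{b}
  S via S→a: +{a}
  S via S→b A: +{b}
  S via S→c: +{c}
  FIRST[S]={a,b,c}  FIRST[A]={a,b}  FIRST[B]={a,b,c}  FIRST[C]={a,b}
pass 2: (stable)
  FIRST[S]={a,b,c}  FIRST[A]={a,b}  FIRST[B]={a,b,c}  FIRST[C]={a,b}

FIRST(B) = ["a", "b", "c"]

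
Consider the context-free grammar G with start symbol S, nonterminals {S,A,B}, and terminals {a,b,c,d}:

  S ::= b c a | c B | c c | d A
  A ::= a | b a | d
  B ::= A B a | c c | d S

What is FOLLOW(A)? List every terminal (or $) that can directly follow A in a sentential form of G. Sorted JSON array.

FIRST iteration:
round 1:
  A via A→a: +{a}
  A via A→b a: +{b}
  A via A→d: +{d}
  B via B→A B a: +{a,b,d}
  B via B→c c: +{c}
  S via S→b c a: +{b}
  S via S→c B: +{c}
  S via S→d A: +{d}
  FIRST[S]={b,c,d}  FIRST[A]={a,b,d}  FIRST[B]={a,b,c,d}
round 2: (stable)
  FIRST[S]={b,c,d}  FIRST[A]={a,b,d}  FIRST[B]={a,b,c,d}

FOLLOW sets:
initialize: $ ∈ FOLLOW(S)
pass 1:
  B→A B a: FOLLOW(A) ⊇ FIRST(B) = {a,b,c,d}; new: +{a,b,c,d}
  B→A B a: FOLLOW(B) ⊇ FIRST(a) = {a}; new: +{a}
  B→d S: FOLLOW(S) ⊇ FOLLOW(B) ⊇ {a}; new: +{a}
  S→c B: FOLLOW(B) ⊇ FOLLOW(S) ⊇ {$,a}; new: +{$}
  S→d A: FOLLOW(A) ⊇ FOLLOW(S) ⊇ {$,a}; new: +{$}
  FOLLOW[S]={$,a}  FOLLOW[A]={$,a,b,c,d}  FOLLOW[B]={$,a}
pass 2: done
  FOLLOW[S]={$,a}  FOLLOW[A]={$,a,b,c,d}  FOLLOW[B]={$,a}

FOLLOW(A) = ["$", "a", "b", "c", "d"]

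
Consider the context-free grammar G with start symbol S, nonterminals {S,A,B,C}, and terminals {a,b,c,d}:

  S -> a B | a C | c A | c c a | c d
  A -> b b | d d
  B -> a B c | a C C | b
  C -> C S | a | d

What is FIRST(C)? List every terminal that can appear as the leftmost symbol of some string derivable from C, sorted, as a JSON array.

FIRST iteration:
iter 1:
  A via A→b b: +{b}
  A via A→d d: +{d}
  B via B→a B c: +{a}
  B via B→b: +{b}
  C via C→a: +{a}
  C via C→d: +{d}
  S via S→a B: +{a}
  S via S→c A: +{c}
  S: {a,c}  A: {b,d}  B: {a,b}  C: {a,d}
iter 2: (stable)
  S: {a,c}  A: {b,d}  B: {a,b}  C: {a,d}

FIRST(C) = ["a", "d"]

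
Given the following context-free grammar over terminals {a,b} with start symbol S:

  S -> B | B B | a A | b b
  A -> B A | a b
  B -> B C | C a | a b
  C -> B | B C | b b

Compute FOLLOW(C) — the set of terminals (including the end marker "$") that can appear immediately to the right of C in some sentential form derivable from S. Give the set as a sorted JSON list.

FIRST iteration:
pass 1:
  A via A→a b: +{a}
  B via B→a b: +{a}
  C via C→B: +{a}
  C via C→b b: +{b}
  S via S→B: +{a}
  S via S→b b: +{b}
  FIRST[S]={a,b}  FIRST[A]={a}  FIRST[B]={a}  FIRST[C]={a,b}
pass 2:
  B via B→C a: +{b}
  FIRST[S]={a,b}  FIRST[A]={a}  FIRST[B]={a,b}  FIRST[C]={a,b}
pass 3:
  A via A→B A: +{b}
  FIRST[S]={a,b}  FIRST[A]={a,b}  FIRST[B]={a,b}  FIRST[C]={a,b}
pass 4: done
  FIRST[S]={a,b}  FIRST[A]={a,b}  FIRST[B]={a,b}  FIRST[C]={a,b}

FOLLOW iteration:
FOLLOW(S) := {$}
[1]
  A→B A: FOLLOW(B) ⊇ FIRST(A) = {a,b}; new: +{a,b}
  B→B C: FOLLOW(C) ⊇ FOLLOW(B) ⊇ {a,b}; new: +{a,b}
  S→B: FOLLOW(B) ⊇ FOLLOW(S) ⊇ {$}; new: +{$}
  S→a A: FOLLOW(A) ⊇ FOLLOW(S) ⊇ {$}; new: +{$}
  FOLLOW[S]={$}  FOLLOW[A]={$}  FOLLOW[B]={$,a,b}  FOLLOW[C]={a,b}
[2]
  B→B C: FOLLOW(C) ⊇ FOLLOW(B) ⊇ {$,a,b}; new: +{$}
  FOLLOW[S]={$}  FOLLOW[A]={$}  FOLLOW[B]={$,a,b}  FOLLOW[C]={$,a,b}
[3] — fixpoint
  FOLLOW[S]={$}  FOLLOW[A]={$}  FOLLOW[B]={$,a,b}  FOLLOW[C]={$,a,b}

FOLLOW(C) = ["$", "a", "b"]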